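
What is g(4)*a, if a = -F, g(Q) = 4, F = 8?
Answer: -32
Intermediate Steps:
a = -8 (a = -1*8 = -8)
g(4)*a = 4*(-8) = -32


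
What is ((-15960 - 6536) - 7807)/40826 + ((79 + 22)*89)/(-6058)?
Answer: -137640122/61830977 ≈ -2.2261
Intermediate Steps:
((-15960 - 6536) - 7807)/40826 + ((79 + 22)*89)/(-6058) = (-22496 - 7807)*(1/40826) + (101*89)*(-1/6058) = -30303*1/40826 + 8989*(-1/6058) = -30303/40826 - 8989/6058 = -137640122/61830977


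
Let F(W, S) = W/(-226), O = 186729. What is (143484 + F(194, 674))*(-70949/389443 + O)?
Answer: 1179056373708017810/44007059 ≈ 2.6792e+10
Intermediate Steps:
F(W, S) = -W/226 (F(W, S) = W*(-1/226) = -W/226)
(143484 + F(194, 674))*(-70949/389443 + O) = (143484 - 1/226*194)*(-70949/389443 + 186729) = (143484 - 97/113)*(-70949*1/389443 + 186729) = 16213595*(-70949/389443 + 186729)/113 = (16213595/113)*(72720230998/389443) = 1179056373708017810/44007059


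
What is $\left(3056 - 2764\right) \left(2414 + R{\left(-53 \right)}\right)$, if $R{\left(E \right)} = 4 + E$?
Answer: $690580$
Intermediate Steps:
$\left(3056 - 2764\right) \left(2414 + R{\left(-53 \right)}\right) = \left(3056 - 2764\right) \left(2414 + \left(4 - 53\right)\right) = 292 \left(2414 - 49\right) = 292 \cdot 2365 = 690580$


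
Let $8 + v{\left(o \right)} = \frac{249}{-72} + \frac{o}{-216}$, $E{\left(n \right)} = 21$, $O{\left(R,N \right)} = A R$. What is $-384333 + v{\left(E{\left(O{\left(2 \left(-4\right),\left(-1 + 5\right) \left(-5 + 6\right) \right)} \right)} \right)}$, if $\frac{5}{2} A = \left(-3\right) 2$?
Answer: $- \frac{3459101}{9} \approx -3.8434 \cdot 10^{5}$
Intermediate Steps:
$A = - \frac{12}{5}$ ($A = \frac{2 \left(\left(-3\right) 2\right)}{5} = \frac{2}{5} \left(-6\right) = - \frac{12}{5} \approx -2.4$)
$O{\left(R,N \right)} = - \frac{12 R}{5}$
$v{\left(o \right)} = - \frac{275}{24} - \frac{o}{216}$ ($v{\left(o \right)} = -8 + \left(\frac{249}{-72} + \frac{o}{-216}\right) = -8 + \left(249 \left(- \frac{1}{72}\right) + o \left(- \frac{1}{216}\right)\right) = -8 - \left(\frac{83}{24} + \frac{o}{216}\right) = - \frac{275}{24} - \frac{o}{216}$)
$-384333 + v{\left(E{\left(O{\left(2 \left(-4\right),\left(-1 + 5\right) \left(-5 + 6\right) \right)} \right)} \right)} = -384333 - \frac{104}{9} = - \frac{3459101}{9}$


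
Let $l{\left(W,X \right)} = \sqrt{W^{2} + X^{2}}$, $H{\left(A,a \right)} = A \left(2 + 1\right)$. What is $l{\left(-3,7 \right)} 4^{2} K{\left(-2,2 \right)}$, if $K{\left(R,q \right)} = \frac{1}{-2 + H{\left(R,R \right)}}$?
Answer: $- 2 \sqrt{58} \approx -15.232$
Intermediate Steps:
$H{\left(A,a \right)} = 3 A$ ($H{\left(A,a \right)} = A 3 = 3 A$)
$K{\left(R,q \right)} = \frac{1}{-2 + 3 R}$
$l{\left(-3,7 \right)} 4^{2} K{\left(-2,2 \right)} = \frac{\sqrt{\left(-3\right)^{2} + 7^{2}} \cdot 4^{2}}{-2 + 3 \left(-2\right)} = \frac{\sqrt{9 + 49} \cdot 16}{-2 - 6} = \frac{\sqrt{58} \cdot 16}{-8} = 16 \sqrt{58} \left(- \frac{1}{8}\right) = - 2 \sqrt{58}$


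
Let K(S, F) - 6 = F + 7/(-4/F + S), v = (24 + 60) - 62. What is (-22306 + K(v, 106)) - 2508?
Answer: -28752757/1164 ≈ -24702.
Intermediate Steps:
v = 22 (v = 84 - 62 = 22)
K(S, F) = 6 + F + 7/(S - 4/F) (K(S, F) = 6 + (F + 7/(-4/F + S)) = 6 + (F + 7/(S - 4/F)) = 6 + F + 7/(S - 4/F))
(-22306 + K(v, 106)) - 2508 = (-22306 + (-24 + 3*106 + 22*106² + 6*106*22)/(-4 + 106*22)) - 2508 = (-22306 + (-24 + 318 + 22*11236 + 13992)/(-4 + 2332)) - 2508 = (-22306 + (-24 + 318 + 247192 + 13992)/2328) - 2508 = (-22306 + (1/2328)*261478) - 2508 = (-22306 + 130739/1164) - 2508 = -25833445/1164 - 2508 = -28752757/1164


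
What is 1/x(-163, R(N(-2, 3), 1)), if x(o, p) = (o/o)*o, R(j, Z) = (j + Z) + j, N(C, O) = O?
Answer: -1/163 ≈ -0.0061350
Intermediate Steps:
R(j, Z) = Z + 2*j (R(j, Z) = (Z + j) + j = Z + 2*j)
x(o, p) = o (x(o, p) = 1*o = o)
1/x(-163, R(N(-2, 3), 1)) = 1/(-163) = -1/163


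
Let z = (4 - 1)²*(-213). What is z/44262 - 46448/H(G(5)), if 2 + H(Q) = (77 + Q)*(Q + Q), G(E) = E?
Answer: -114302749/2011462 ≈ -56.826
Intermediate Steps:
z = -1917 (z = 3²*(-213) = 9*(-213) = -1917)
H(Q) = -2 + 2*Q*(77 + Q) (H(Q) = -2 + (77 + Q)*(Q + Q) = -2 + (77 + Q)*(2*Q) = -2 + 2*Q*(77 + Q))
z/44262 - 46448/H(G(5)) = -1917/44262 - 46448/(-2 + 2*5² + 154*5) = -1917*1/44262 - 46448/(-2 + 2*25 + 770) = -213/4918 - 46448/(-2 + 50 + 770) = -213/4918 - 46448/818 = -213/4918 - 46448*1/818 = -213/4918 - 23224/409 = -114302749/2011462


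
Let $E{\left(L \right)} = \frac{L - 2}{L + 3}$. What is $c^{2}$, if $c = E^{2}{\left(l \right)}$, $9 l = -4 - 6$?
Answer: $\frac{614656}{83521} \approx 7.3593$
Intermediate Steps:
$l = - \frac{10}{9}$ ($l = \frac{-4 - 6}{9} = \frac{1}{9} \left(-10\right) = - \frac{10}{9} \approx -1.1111$)
$E{\left(L \right)} = \frac{-2 + L}{3 + L}$
$c = \frac{784}{289}$ ($c = \left(\frac{-2 - \frac{10}{9}}{3 - \frac{10}{9}}\right)^{2} = \left(\frac{1}{\frac{17}{9}} \left(- \frac{28}{9}\right)\right)^{2} = \left(\frac{9}{17} \left(- \frac{28}{9}\right)\right)^{2} = \left(- \frac{28}{17}\right)^{2} = \frac{784}{289} \approx 2.7128$)
$c^{2} = \left(\frac{784}{289}\right)^{2} = \frac{614656}{83521}$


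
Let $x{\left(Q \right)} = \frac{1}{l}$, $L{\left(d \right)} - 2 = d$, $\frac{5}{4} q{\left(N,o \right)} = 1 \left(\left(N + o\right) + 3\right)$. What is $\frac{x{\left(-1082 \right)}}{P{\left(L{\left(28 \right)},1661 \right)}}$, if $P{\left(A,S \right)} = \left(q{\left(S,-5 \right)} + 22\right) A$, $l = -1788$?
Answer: $- \frac{1}{72371088} \approx -1.3818 \cdot 10^{-8}$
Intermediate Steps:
$q{\left(N,o \right)} = \frac{12}{5} + \frac{4 N}{5} + \frac{4 o}{5}$ ($q{\left(N,o \right)} = \frac{4 \cdot 1 \left(\left(N + o\right) + 3\right)}{5} = \frac{4 \cdot 1 \left(3 + N + o\right)}{5} = \frac{4 \left(3 + N + o\right)}{5} = \frac{12}{5} + \frac{4 N}{5} + \frac{4 o}{5}$)
$L{\left(d \right)} = 2 + d$
$P{\left(A,S \right)} = A \left(\frac{102}{5} + \frac{4 S}{5}\right)$ ($P{\left(A,S \right)} = \left(\left(\frac{12}{5} + \frac{4 S}{5} + \frac{4}{5} \left(-5\right)\right) + 22\right) A = \left(\left(\frac{12}{5} + \frac{4 S}{5} - 4\right) + 22\right) A = \left(\left(- \frac{8}{5} + \frac{4 S}{5}\right) + 22\right) A = \left(\frac{102}{5} + \frac{4 S}{5}\right) A = A \left(\frac{102}{5} + \frac{4 S}{5}\right)$)
$x{\left(Q \right)} = - \frac{1}{1788}$ ($x{\left(Q \right)} = \frac{1}{-1788} = - \frac{1}{1788}$)
$\frac{x{\left(-1082 \right)}}{P{\left(L{\left(28 \right)},1661 \right)}} = - \frac{1}{1788 \frac{2 \left(2 + 28\right) \left(51 + 2 \cdot 1661\right)}{5}} = - \frac{1}{1788 \cdot \frac{2}{5} \cdot 30 \left(51 + 3322\right)} = - \frac{1}{1788 \cdot \frac{2}{5} \cdot 30 \cdot 3373} = - \frac{1}{1788 \cdot 40476} = \left(- \frac{1}{1788}\right) \frac{1}{40476} = - \frac{1}{72371088}$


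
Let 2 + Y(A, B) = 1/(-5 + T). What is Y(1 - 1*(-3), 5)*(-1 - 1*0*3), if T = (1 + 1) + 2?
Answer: 3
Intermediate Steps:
T = 4 (T = 2 + 2 = 4)
Y(A, B) = -3 (Y(A, B) = -2 + 1/(-5 + 4) = -2 + 1/(-1) = -2 - 1 = -3)
Y(1 - 1*(-3), 5)*(-1 - 1*0*3) = -3*(-1 - 1*0*3) = -3*(-1 + 0*3) = -3*(-1 + 0) = -3*(-1) = 3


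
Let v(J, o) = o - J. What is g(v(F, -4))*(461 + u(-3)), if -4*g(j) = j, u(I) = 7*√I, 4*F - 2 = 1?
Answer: 8759/16 + 133*I*√3/16 ≈ 547.44 + 14.398*I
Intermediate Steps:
F = ¾ (F = ½ + (¼)*1 = ½ + ¼ = ¾ ≈ 0.75000)
g(j) = -j/4
g(v(F, -4))*(461 + u(-3)) = (-(-4 - 1*¾)/4)*(461 + 7*√(-3)) = (-(-4 - ¾)/4)*(461 + 7*(I*√3)) = (-¼*(-19/4))*(461 + 7*I*√3) = 19*(461 + 7*I*√3)/16 = 8759/16 + 133*I*√3/16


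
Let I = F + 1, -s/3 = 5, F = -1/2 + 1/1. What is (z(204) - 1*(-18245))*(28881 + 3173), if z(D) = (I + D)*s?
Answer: 486018775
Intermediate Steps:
F = ½ (F = -1*½ + 1*1 = -½ + 1 = ½ ≈ 0.50000)
s = -15 (s = -3*5 = -15)
I = 3/2 (I = ½ + 1 = 3/2 ≈ 1.5000)
z(D) = -45/2 - 15*D (z(D) = (3/2 + D)*(-15) = -45/2 - 15*D)
(z(204) - 1*(-18245))*(28881 + 3173) = ((-45/2 - 15*204) - 1*(-18245))*(28881 + 3173) = ((-45/2 - 3060) + 18245)*32054 = (-6165/2 + 18245)*32054 = (30325/2)*32054 = 486018775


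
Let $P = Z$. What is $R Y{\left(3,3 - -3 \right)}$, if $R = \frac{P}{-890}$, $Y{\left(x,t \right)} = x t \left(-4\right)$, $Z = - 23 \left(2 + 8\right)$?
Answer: $- \frac{1656}{89} \approx -18.607$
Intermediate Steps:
$Z = -230$ ($Z = \left(-23\right) 10 = -230$)
$P = -230$
$Y{\left(x,t \right)} = - 4 t x$ ($Y{\left(x,t \right)} = t x \left(-4\right) = - 4 t x$)
$R = \frac{23}{89}$ ($R = - \frac{230}{-890} = \left(-230\right) \left(- \frac{1}{890}\right) = \frac{23}{89} \approx 0.25843$)
$R Y{\left(3,3 - -3 \right)} = \frac{23 \left(\left(-4\right) \left(3 - -3\right) 3\right)}{89} = \frac{23 \left(\left(-4\right) \left(3 + 3\right) 3\right)}{89} = \frac{23 \left(\left(-4\right) 6 \cdot 3\right)}{89} = \frac{23}{89} \left(-72\right) = - \frac{1656}{89}$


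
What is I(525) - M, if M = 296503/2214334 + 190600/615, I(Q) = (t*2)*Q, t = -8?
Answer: -2372296770749/272363082 ≈ -8710.0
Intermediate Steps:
I(Q) = -16*Q (I(Q) = (-8*2)*Q = -16*Q)
M = 84446881949/272363082 (M = 296503*(1/2214334) + 190600*(1/615) = 296503/2214334 + 38120/123 = 84446881949/272363082 ≈ 310.05)
I(525) - M = -16*525 - 1*84446881949/272363082 = -8400 - 84446881949/272363082 = -2372296770749/272363082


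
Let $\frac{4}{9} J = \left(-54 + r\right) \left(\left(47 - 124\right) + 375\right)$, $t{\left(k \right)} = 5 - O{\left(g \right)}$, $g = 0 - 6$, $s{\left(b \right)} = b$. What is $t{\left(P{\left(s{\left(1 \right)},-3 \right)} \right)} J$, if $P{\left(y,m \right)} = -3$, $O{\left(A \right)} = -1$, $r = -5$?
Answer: $-237357$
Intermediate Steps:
$g = -6$ ($g = 0 - 6 = -6$)
$t{\left(k \right)} = 6$ ($t{\left(k \right)} = 5 - -1 = 5 + 1 = 6$)
$J = - \frac{79119}{2}$ ($J = \frac{9 \left(-54 - 5\right) \left(\left(47 - 124\right) + 375\right)}{4} = \frac{9 \left(- 59 \left(\left(47 - 124\right) + 375\right)\right)}{4} = \frac{9 \left(- 59 \left(-77 + 375\right)\right)}{4} = \frac{9 \left(\left(-59\right) 298\right)}{4} = \frac{9}{4} \left(-17582\right) = - \frac{79119}{2} \approx -39560.0$)
$t{\left(P{\left(s{\left(1 \right)},-3 \right)} \right)} J = 6 \left(- \frac{79119}{2}\right) = -237357$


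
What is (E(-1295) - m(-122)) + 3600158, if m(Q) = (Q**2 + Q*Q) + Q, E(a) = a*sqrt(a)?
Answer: 3570512 - 1295*I*sqrt(1295) ≈ 3.5705e+6 - 46602.0*I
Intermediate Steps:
E(a) = a**(3/2)
m(Q) = Q + 2*Q**2 (m(Q) = (Q**2 + Q**2) + Q = 2*Q**2 + Q = Q + 2*Q**2)
(E(-1295) - m(-122)) + 3600158 = ((-1295)**(3/2) - (-122)*(1 + 2*(-122))) + 3600158 = (-1295*I*sqrt(1295) - (-122)*(1 - 244)) + 3600158 = (-1295*I*sqrt(1295) - (-122)*(-243)) + 3600158 = (-1295*I*sqrt(1295) - 1*29646) + 3600158 = (-1295*I*sqrt(1295) - 29646) + 3600158 = (-29646 - 1295*I*sqrt(1295)) + 3600158 = 3570512 - 1295*I*sqrt(1295)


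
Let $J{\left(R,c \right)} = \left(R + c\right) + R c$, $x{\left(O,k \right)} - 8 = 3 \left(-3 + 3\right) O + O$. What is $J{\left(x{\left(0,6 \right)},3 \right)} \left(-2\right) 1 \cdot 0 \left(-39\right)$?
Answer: $0$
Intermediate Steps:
$x{\left(O,k \right)} = 8 + O$ ($x{\left(O,k \right)} = 8 + \left(3 \left(-3 + 3\right) O + O\right) = 8 + \left(3 \cdot 0 O + O\right) = 8 + \left(0 O + O\right) = 8 + \left(0 + O\right) = 8 + O$)
$J{\left(R,c \right)} = R + c + R c$
$J{\left(x{\left(0,6 \right)},3 \right)} \left(-2\right) 1 \cdot 0 \left(-39\right) = \left(\left(8 + 0\right) + 3 + \left(8 + 0\right) 3\right) \left(-2\right) 1 \cdot 0 \left(-39\right) = \left(8 + 3 + 8 \cdot 3\right) \left(\left(-2\right) 0\right) \left(-39\right) = \left(8 + 3 + 24\right) 0 \left(-39\right) = 35 \cdot 0 \left(-39\right) = 0 \left(-39\right) = 0$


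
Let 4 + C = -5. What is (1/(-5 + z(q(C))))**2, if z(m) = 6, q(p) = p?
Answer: 1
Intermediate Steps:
C = -9 (C = -4 - 5 = -9)
(1/(-5 + z(q(C))))**2 = (1/(-5 + 6))**2 = (1/1)**2 = 1**2 = 1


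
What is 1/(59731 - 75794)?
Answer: -1/16063 ≈ -6.2255e-5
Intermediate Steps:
1/(59731 - 75794) = 1/(-16063) = -1/16063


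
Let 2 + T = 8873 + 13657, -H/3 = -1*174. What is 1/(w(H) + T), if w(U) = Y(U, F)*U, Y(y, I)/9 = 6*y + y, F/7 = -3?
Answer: 1/17189020 ≈ 5.8177e-8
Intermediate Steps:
F = -21 (F = 7*(-3) = -21)
Y(y, I) = 63*y (Y(y, I) = 9*(6*y + y) = 9*(7*y) = 63*y)
H = 522 (H = -(-3)*174 = -3*(-174) = 522)
w(U) = 63*U² (w(U) = (63*U)*U = 63*U²)
T = 22528 (T = -2 + (8873 + 13657) = -2 + 22530 = 22528)
1/(w(H) + T) = 1/(63*522² + 22528) = 1/(63*272484 + 22528) = 1/(17166492 + 22528) = 1/17189020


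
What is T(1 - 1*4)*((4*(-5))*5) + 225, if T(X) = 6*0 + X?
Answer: 525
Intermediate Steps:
T(X) = X (T(X) = 0 + X = X)
T(1 - 1*4)*((4*(-5))*5) + 225 = (1 - 1*4)*((4*(-5))*5) + 225 = (1 - 4)*(-20*5) + 225 = -3*(-100) + 225 = 300 + 225 = 525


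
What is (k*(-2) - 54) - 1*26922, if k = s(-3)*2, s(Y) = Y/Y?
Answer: -26980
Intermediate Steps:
s(Y) = 1
k = 2 (k = 1*2 = 2)
(k*(-2) - 54) - 1*26922 = (2*(-2) - 54) - 1*26922 = (-4 - 54) - 26922 = -58 - 26922 = -26980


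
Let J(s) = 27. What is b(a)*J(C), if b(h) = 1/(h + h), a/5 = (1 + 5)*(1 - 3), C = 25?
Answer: -9/40 ≈ -0.22500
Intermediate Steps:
a = -60 (a = 5*((1 + 5)*(1 - 3)) = 5*(6*(-2)) = 5*(-12) = -60)
b(h) = 1/(2*h)
b(a)*J(C) = ((½)/(-60))*27 = ((½)*(-1/60))*27 = -1/120*27 = -9/40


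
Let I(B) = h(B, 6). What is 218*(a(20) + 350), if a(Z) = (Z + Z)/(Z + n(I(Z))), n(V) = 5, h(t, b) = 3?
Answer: 383244/5 ≈ 76649.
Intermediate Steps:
I(B) = 3
a(Z) = 2*Z/(5 + Z) (a(Z) = (Z + Z)/(Z + 5) = (2*Z)/(5 + Z) = 2*Z/(5 + Z))
218*(a(20) + 350) = 218*(2*20/(5 + 20) + 350) = 218*(2*20/25 + 350) = 218*(2*20*(1/25) + 350) = 218*(8/5 + 350) = 218*(1758/5) = 383244/5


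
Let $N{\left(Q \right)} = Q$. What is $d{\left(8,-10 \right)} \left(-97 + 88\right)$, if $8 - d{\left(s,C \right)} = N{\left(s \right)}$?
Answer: $0$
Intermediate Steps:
$d{\left(s,C \right)} = 8 - s$
$d{\left(8,-10 \right)} \left(-97 + 88\right) = \left(8 - 8\right) \left(-97 + 88\right) = \left(8 - 8\right) \left(-9\right) = 0 \left(-9\right) = 0$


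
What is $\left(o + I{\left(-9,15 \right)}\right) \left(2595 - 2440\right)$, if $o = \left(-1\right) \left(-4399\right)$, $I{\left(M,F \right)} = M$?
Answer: $680450$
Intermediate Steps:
$o = 4399$
$\left(o + I{\left(-9,15 \right)}\right) \left(2595 - 2440\right) = \left(4399 - 9\right) \left(2595 - 2440\right) = 4390 \cdot 155 = 680450$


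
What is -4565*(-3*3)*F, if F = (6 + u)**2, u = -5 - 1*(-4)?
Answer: 1027125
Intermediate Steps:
u = -1 (u = -5 + 4 = -1)
F = 25 (F = (6 - 1)**2 = 5**2 = 25)
-4565*(-3*3)*F = -4565*(-3*3)*25 = -(-41085)*25 = -4565*(-225) = 1027125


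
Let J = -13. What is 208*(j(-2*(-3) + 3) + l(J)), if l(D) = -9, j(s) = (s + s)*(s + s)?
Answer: 65520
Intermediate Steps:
j(s) = 4*s² (j(s) = (2*s)*(2*s) = 4*s²)
208*(j(-2*(-3) + 3) + l(J)) = 208*(4*(-2*(-3) + 3)² - 9) = 208*(4*(6 + 3)² - 9) = 208*(4*9² - 9) = 208*(4*81 - 9) = 208*(324 - 9) = 208*315 = 65520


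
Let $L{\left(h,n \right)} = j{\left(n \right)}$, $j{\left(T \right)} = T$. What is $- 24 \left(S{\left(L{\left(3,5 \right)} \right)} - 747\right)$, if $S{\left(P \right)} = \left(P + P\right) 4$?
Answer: $16968$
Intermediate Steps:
$L{\left(h,n \right)} = n$
$S{\left(P \right)} = 8 P$ ($S{\left(P \right)} = 2 P 4 = 8 P$)
$- 24 \left(S{\left(L{\left(3,5 \right)} \right)} - 747\right) = - 24 \left(8 \cdot 5 - 747\right) = - 24 \left(40 - 747\right) = \left(-24\right) \left(-707\right) = 16968$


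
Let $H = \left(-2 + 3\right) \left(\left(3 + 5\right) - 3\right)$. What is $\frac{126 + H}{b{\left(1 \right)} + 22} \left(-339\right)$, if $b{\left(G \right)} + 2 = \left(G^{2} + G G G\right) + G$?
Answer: $- \frac{44409}{23} \approx -1930.8$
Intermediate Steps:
$b{\left(G \right)} = -2 + G + G^{2} + G^{3}$ ($b{\left(G \right)} = -2 + \left(\left(G^{2} + G G G\right) + G\right) = -2 + \left(\left(G^{2} + G^{2} G\right) + G\right) = -2 + \left(\left(G^{2} + G^{3}\right) + G\right) = -2 + \left(G + G^{2} + G^{3}\right) = -2 + G + G^{2} + G^{3}$)
$H = 5$ ($H = 1 \left(8 - 3\right) = 1 \cdot 5 = 5$)
$\frac{126 + H}{b{\left(1 \right)} + 22} \left(-339\right) = \frac{126 + 5}{\left(-2 + 1 + 1^{2} + 1^{3}\right) + 22} \left(-339\right) = \frac{131}{\left(-2 + 1 + 1 + 1\right) + 22} \left(-339\right) = \frac{131}{1 + 22} \left(-339\right) = \frac{131}{23} \left(-339\right) = - \frac{44409}{23}$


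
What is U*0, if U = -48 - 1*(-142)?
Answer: 0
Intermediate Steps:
U = 94 (U = -48 + 142 = 94)
U*0 = 94*0 = 0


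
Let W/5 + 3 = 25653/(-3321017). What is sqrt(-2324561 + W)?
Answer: I*sqrt(25638106915432511969)/3321017 ≈ 1524.7*I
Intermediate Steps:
W = -49943520/3321017 (W = -15 + 5*(25653/(-3321017)) = -15 + 5*(25653*(-1/3321017)) = -15 + 5*(-25653/3321017) = -15 - 128265/3321017 = -49943520/3321017 ≈ -15.039)
sqrt(-2324561 + W) = sqrt(-2324561 - 49943520/3321017) = sqrt(-7719956542057/3321017) = I*sqrt(25638106915432511969)/3321017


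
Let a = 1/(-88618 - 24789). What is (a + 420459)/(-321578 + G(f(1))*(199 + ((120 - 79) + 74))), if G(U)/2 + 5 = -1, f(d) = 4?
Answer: -23841496906/18448256911 ≈ -1.2923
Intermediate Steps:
G(U) = -12 (G(U) = -10 + 2*(-1) = -10 - 2 = -12)
a = -1/113407 (a = 1/(-113407) = -1/113407 ≈ -8.8178e-6)
(a + 420459)/(-321578 + G(f(1))*(199 + ((120 - 79) + 74))) = (-1/113407 + 420459)/(-321578 - 12*(199 + ((120 - 79) + 74))) = 47682993812/(113407*(-321578 - 12*(199 + (41 + 74)))) = 47682993812/(113407*(-321578 - 12*(199 + 115))) = 47682993812/(113407*(-321578 - 12*314)) = 47682993812/(113407*(-321578 - 3768)) = (47682993812/113407)/(-325346) = (47682993812/113407)*(-1/325346) = -23841496906/18448256911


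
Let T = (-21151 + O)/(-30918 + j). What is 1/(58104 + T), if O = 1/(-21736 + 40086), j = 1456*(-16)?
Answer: 994826900/57803810318449 ≈ 1.7210e-5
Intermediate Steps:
j = -23296
O = 1/18350 ≈ 5.4496e-5
T = 388120849/994826900 (T = (-21151 + 1/18350)/(-30918 - 23296) = -388120849/18350/(-54214) = -388120849/18350*(-1/54214) = 388120849/994826900 ≈ 0.39014)
1/(58104 + T) = 1/(58104 + 388120849/994826900) = 1/(57803810318449/994826900) = 994826900/57803810318449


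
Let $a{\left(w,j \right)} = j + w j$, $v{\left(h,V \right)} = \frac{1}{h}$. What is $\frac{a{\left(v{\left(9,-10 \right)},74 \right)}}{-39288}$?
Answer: $- \frac{185}{88398} \approx -0.0020928$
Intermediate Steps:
$a{\left(w,j \right)} = j + j w$
$\frac{a{\left(v{\left(9,-10 \right)},74 \right)}}{-39288} = \frac{74 \left(1 + \frac{1}{9}\right)}{-39288} = 74 \left(1 + \frac{1}{9}\right) \left(- \frac{1}{39288}\right) = 74 \cdot \frac{10}{9} \left(- \frac{1}{39288}\right) = \frac{740}{9} \left(- \frac{1}{39288}\right) = - \frac{185}{88398}$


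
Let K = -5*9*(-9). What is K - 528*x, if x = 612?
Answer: -322731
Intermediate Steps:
K = 405 (K = -45*(-9) = 405)
K - 528*x = 405 - 528*612 = 405 - 323136 = -322731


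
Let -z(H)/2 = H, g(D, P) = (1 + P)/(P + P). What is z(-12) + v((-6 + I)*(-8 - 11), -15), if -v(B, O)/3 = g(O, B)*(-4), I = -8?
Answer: 3993/133 ≈ 30.023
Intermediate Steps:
g(D, P) = (1 + P)/(2*P) (g(D, P) = (1 + P)/((2*P)) = (1 + P)*(1/(2*P)) = (1 + P)/(2*P))
z(H) = -2*H
v(B, O) = 6*(1 + B)/B (v(B, O) = -3*(1 + B)/(2*B)*(-4) = -(-6)*(1 + B)/B = 6*(1 + B)/B)
z(-12) + v((-6 + I)*(-8 - 11), -15) = -2*(-12) + (6 + 6/(((-6 - 8)*(-8 - 11)))) = 24 + (6 + 6/((-14*(-19)))) = 24 + (6 + 6/266) = 24 + (6 + 6*(1/266)) = 24 + (6 + 3/133) = 24 + 801/133 = 3993/133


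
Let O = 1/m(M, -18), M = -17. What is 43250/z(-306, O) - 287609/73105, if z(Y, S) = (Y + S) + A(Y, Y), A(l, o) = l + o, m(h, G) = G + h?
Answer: -119903858529/2348936755 ≈ -51.046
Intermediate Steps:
O = -1/35 (O = 1/(-18 - 17) = 1/(-35) = -1/35 ≈ -0.028571)
z(Y, S) = S + 3*Y (z(Y, S) = (Y + S) + (Y + Y) = (S + Y) + 2*Y = S + 3*Y)
43250/z(-306, O) - 287609/73105 = 43250/(-1/35 + 3*(-306)) - 287609/73105 = 43250/(-1/35 - 918) - 287609*1/73105 = 43250/(-32131/35) - 287609/73105 = 43250*(-35/32131) - 287609/73105 = -1513750/32131 - 287609/73105 = -119903858529/2348936755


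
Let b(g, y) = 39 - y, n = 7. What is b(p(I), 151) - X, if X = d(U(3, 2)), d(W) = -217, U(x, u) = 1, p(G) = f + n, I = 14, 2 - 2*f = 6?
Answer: 105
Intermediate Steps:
f = -2 (f = 1 - ½*6 = 1 - 3 = -2)
p(G) = 5 (p(G) = -2 + 7 = 5)
X = -217
b(p(I), 151) - X = (39 - 1*151) - 1*(-217) = (39 - 151) + 217 = -112 + 217 = 105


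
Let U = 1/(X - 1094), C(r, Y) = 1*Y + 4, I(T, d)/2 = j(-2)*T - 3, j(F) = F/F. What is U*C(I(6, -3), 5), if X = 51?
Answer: -9/1043 ≈ -0.0086289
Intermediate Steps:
j(F) = 1
I(T, d) = -6 + 2*T (I(T, d) = 2*(1*T - 3) = 2*(T - 3) = 2*(-3 + T) = -6 + 2*T)
C(r, Y) = 4 + Y (C(r, Y) = Y + 4 = 4 + Y)
U = -1/1043 (U = 1/(51 - 1094) = 1/(-1043) = -1/1043 ≈ -0.00095877)
U*C(I(6, -3), 5) = -(4 + 5)/1043 = -1/1043*9 = -9/1043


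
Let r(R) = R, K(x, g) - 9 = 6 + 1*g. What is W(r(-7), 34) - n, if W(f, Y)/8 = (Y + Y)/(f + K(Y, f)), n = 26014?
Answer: -25470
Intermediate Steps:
K(x, g) = 15 + g (K(x, g) = 9 + (6 + 1*g) = 9 + (6 + g) = 15 + g)
W(f, Y) = 16*Y/(15 + 2*f) (W(f, Y) = 8*((Y + Y)/(f + (15 + f))) = 8*((2*Y)/(15 + 2*f)) = 8*(2*Y/(15 + 2*f)) = 16*Y/(15 + 2*f))
W(r(-7), 34) - n = 16*34/(15 + 2*(-7)) - 1*26014 = 16*34/(15 - 14) - 26014 = 16*34/1 - 26014 = 16*34*1 - 26014 = 544 - 26014 = -25470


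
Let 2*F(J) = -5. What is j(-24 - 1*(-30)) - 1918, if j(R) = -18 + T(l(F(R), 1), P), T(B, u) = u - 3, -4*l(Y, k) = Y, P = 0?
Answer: -1939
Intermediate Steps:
F(J) = -5/2 (F(J) = (½)*(-5) = -5/2)
l(Y, k) = -Y/4
T(B, u) = -3 + u
j(R) = -21 (j(R) = -18 + (-3 + 0) = -18 - 3 = -21)
j(-24 - 1*(-30)) - 1918 = -21 - 1918 = -1939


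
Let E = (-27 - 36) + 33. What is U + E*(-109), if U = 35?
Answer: 3305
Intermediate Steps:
E = -30 (E = -63 + 33 = -30)
U + E*(-109) = 35 - 30*(-109) = 35 + 3270 = 3305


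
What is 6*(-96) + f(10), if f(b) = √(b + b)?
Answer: -576 + 2*√5 ≈ -571.53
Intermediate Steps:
f(b) = √2*√b (f(b) = √(2*b) = √2*√b)
6*(-96) + f(10) = 6*(-96) + √2*√10 = -576 + 2*√5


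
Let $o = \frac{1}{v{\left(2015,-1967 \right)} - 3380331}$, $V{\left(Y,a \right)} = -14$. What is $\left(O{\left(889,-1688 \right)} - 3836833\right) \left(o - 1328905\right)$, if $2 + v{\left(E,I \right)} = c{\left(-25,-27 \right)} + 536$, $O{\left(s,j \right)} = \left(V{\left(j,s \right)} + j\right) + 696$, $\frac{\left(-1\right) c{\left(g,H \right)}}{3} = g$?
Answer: $\frac{17236999380365647829}{3379722} \approx 5.1001 \cdot 10^{12}$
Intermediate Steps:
$c{\left(g,H \right)} = - 3 g$
$O{\left(s,j \right)} = 682 + j$ ($O{\left(s,j \right)} = \left(-14 + j\right) + 696 = 682 + j$)
$v{\left(E,I \right)} = 609$ ($v{\left(E,I \right)} = -2 + \left(\left(-3\right) \left(-25\right) + 536\right) = -2 + \left(75 + 536\right) = -2 + 611 = 609$)
$o = - \frac{1}{3379722}$ ($o = \frac{1}{609 - 3380331} = \frac{1}{-3379722} = - \frac{1}{3379722} \approx -2.9588 \cdot 10^{-7}$)
$\left(O{\left(889,-1688 \right)} - 3836833\right) \left(o - 1328905\right) = \left(\left(682 - 1688\right) - 3836833\right) \left(- \frac{1}{3379722} - 1328905\right) = \left(-1006 - 3836833\right) \left(- \frac{4491329464411}{3379722}\right) = \left(-3837839\right) \left(- \frac{4491329464411}{3379722}\right) = \frac{17236999380365647829}{3379722}$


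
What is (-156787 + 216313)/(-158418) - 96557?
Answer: -849801464/8801 ≈ -96557.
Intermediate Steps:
(-156787 + 216313)/(-158418) - 96557 = 59526*(-1/158418) - 96557 = -3307/8801 - 96557 = -849801464/8801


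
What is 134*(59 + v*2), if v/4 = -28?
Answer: -22110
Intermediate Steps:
v = -112 (v = 4*(-28) = -112)
134*(59 + v*2) = 134*(59 - 112*2) = 134*(59 - 224) = 134*(-165) = -22110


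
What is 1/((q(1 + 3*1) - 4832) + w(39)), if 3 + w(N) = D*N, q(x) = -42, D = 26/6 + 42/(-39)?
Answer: -1/4750 ≈ -0.00021053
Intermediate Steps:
D = 127/39 (D = 26*(⅙) + 42*(-1/39) = 13/3 - 14/13 = 127/39 ≈ 3.2564)
w(N) = -3 + 127*N/39
1/((q(1 + 3*1) - 4832) + w(39)) = 1/((-42 - 4832) + (-3 + (127/39)*39)) = 1/(-4874 + (-3 + 127)) = 1/(-4874 + 124) = 1/(-4750) = -1/4750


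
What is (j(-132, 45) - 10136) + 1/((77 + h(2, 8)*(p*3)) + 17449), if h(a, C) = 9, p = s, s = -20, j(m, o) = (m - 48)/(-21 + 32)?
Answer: -1896928525/186846 ≈ -10152.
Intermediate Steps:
j(m, o) = -48/11 + m/11 (j(m, o) = (-48 + m)/11 = (-48 + m)*(1/11) = -48/11 + m/11)
p = -20
(j(-132, 45) - 10136) + 1/((77 + h(2, 8)*(p*3)) + 17449) = ((-48/11 + (1/11)*(-132)) - 10136) + 1/((77 + 9*(-20*3)) + 17449) = ((-48/11 - 12) - 10136) + 1/((77 + 9*(-60)) + 17449) = (-180/11 - 10136) + 1/((77 - 540) + 17449) = -111676/11 + 1/(-463 + 17449) = -111676/11 + 1/16986 = -1896928525/186846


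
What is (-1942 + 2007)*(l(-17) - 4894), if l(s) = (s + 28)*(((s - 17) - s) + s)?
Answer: -342420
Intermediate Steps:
l(s) = (-17 + s)*(28 + s) (l(s) = (28 + s)*(((-17 + s) - s) + s) = (28 + s)*(-17 + s) = (-17 + s)*(28 + s))
(-1942 + 2007)*(l(-17) - 4894) = (-1942 + 2007)*((-476 + (-17)² + 11*(-17)) - 4894) = 65*((-476 + 289 - 187) - 4894) = 65*(-374 - 4894) = 65*(-5268) = -342420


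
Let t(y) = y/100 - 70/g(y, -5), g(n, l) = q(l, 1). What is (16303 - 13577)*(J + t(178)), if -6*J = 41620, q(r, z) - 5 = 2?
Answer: -1419882079/75 ≈ -1.8932e+7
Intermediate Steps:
q(r, z) = 7 (q(r, z) = 5 + 2 = 7)
g(n, l) = 7
J = -20810/3 (J = -1/6*41620 = -20810/3 ≈ -6936.7)
t(y) = -10 + y/100 (t(y) = y/100 - 70/7 = y*(1/100) - 70*1/7 = y/100 - 10 = -10 + y/100)
(16303 - 13577)*(J + t(178)) = (16303 - 13577)*(-20810/3 + (-10 + (1/100)*178)) = 2726*(-20810/3 + (-10 + 89/50)) = 2726*(-20810/3 - 411/50) = 2726*(-1041733/150) = -1419882079/75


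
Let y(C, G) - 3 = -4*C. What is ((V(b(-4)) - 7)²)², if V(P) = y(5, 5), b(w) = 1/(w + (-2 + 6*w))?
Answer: 331776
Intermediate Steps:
y(C, G) = 3 - 4*C
b(w) = 1/(-2 + 7*w)
V(P) = -17 (V(P) = 3 - 4*5 = 3 - 20 = -17)
((V(b(-4)) - 7)²)² = ((-17 - 7)²)² = ((-24)²)² = 576² = 331776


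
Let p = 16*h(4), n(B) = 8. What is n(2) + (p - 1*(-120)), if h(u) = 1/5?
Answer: 656/5 ≈ 131.20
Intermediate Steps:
h(u) = 1/5
p = 16/5 (p = 16*(1/5) = 16/5 ≈ 3.2000)
n(2) + (p - 1*(-120)) = 8 + (16/5 - 1*(-120)) = 8 + (16/5 + 120) = 8 + 616/5 = 656/5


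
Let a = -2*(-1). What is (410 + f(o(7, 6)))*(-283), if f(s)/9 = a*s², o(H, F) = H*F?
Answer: -9101846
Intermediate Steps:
o(H, F) = F*H
a = 2
f(s) = 18*s² (f(s) = 9*(2*s²) = 18*s²)
(410 + f(o(7, 6)))*(-283) = (410 + 18*(6*7)²)*(-283) = (410 + 18*42²)*(-283) = (410 + 18*1764)*(-283) = (410 + 31752)*(-283) = 32162*(-283) = -9101846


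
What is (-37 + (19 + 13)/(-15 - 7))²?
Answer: 178929/121 ≈ 1478.8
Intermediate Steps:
(-37 + (19 + 13)/(-15 - 7))² = (-37 + 32/(-22))² = (-37 + 32*(-1/22))² = (-37 - 16/11)² = (-423/11)² = 178929/121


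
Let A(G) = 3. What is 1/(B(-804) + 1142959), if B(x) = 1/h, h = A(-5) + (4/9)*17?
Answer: 95/108581114 ≈ 8.7492e-7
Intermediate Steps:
h = 95/9 (h = 3 + (4/9)*17 = 3 + 68/9 = 95/9 ≈ 10.556)
B(x) = 9/95 (B(x) = 1/(95/9) = 9/95)
1/(B(-804) + 1142959) = 1/(9/95 + 1142959) = 1/(108581114/95) = 95/108581114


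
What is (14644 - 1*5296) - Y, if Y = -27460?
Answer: 36808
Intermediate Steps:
(14644 - 1*5296) - Y = (14644 - 1*5296) - 1*(-27460) = (14644 - 5296) + 27460 = 9348 + 27460 = 36808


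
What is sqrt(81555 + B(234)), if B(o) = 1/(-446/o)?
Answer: 2*sqrt(1013905626)/223 ≈ 285.58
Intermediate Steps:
B(o) = -o/446
sqrt(81555 + B(234)) = sqrt(81555 - 1/446*234) = sqrt(81555 - 117/223) = sqrt(18186648/223) = 2*sqrt(1013905626)/223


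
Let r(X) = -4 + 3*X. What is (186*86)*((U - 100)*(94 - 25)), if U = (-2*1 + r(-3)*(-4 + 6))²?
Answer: 754947216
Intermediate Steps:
U = 784 (U = (-2*1 + (-4 + 3*(-3))*(-4 + 6))² = (-2 + (-4 - 9)*2)² = (-2 - 13*2)² = (-2 - 26)² = (-28)² = 784)
(186*86)*((U - 100)*(94 - 25)) = (186*86)*((784 - 100)*(94 - 25)) = 15996*(684*69) = 15996*47196 = 754947216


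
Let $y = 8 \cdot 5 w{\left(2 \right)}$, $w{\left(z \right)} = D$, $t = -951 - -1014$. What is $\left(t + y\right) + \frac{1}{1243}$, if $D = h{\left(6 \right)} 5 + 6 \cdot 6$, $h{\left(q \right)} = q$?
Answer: $\frac{3359830}{1243} \approx 2703.0$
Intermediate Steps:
$t = 63$ ($t = -951 + 1014 = 63$)
$D = 66$ ($D = 6 \cdot 5 + 6 \cdot 6 = 30 + 36 = 66$)
$w{\left(z \right)} = 66$
$y = 2640$ ($y = 8 \cdot 5 \cdot 66 = 40 \cdot 66 = 2640$)
$\left(t + y\right) + \frac{1}{1243} = \left(63 + 2640\right) + \frac{1}{1243} = 2703 + \frac{1}{1243} = \frac{3359830}{1243}$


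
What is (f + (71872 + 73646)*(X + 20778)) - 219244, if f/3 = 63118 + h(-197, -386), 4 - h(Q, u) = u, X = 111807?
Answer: 19293475310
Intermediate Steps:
h(Q, u) = 4 - u
f = 190524 (f = 3*(63118 + (4 - 1*(-386))) = 3*(63118 + (4 + 386)) = 3*(63118 + 390) = 3*63508 = 190524)
(f + (71872 + 73646)*(X + 20778)) - 219244 = (190524 + (71872 + 73646)*(111807 + 20778)) - 219244 = (190524 + 145518*132585) - 219244 = (190524 + 19293504030) - 219244 = 19293694554 - 219244 = 19293475310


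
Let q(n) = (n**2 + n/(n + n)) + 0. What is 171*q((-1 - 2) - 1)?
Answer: 5643/2 ≈ 2821.5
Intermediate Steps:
q(n) = 1/2 + n**2 (q(n) = (n**2 + n/((2*n))) + 0 = (n**2 + (1/(2*n))*n) + 0 = (n**2 + 1/2) + 0 = (1/2 + n**2) + 0 = 1/2 + n**2)
171*q((-1 - 2) - 1) = 171*(1/2 + ((-1 - 2) - 1)**2) = 171*(1/2 + (-3 - 1)**2) = 171*(1/2 + (-4)**2) = 171*(1/2 + 16) = 171*(33/2) = 5643/2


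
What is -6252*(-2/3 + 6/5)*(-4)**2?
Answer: -266752/5 ≈ -53350.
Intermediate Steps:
-6252*(-2/3 + 6/5)*(-4)**2 = -6252*(-2*1/3 + 6*(1/5))*16 = -6252*(-2/3 + 6/5)*16 = -6252*(8/15)*16 = -266752/5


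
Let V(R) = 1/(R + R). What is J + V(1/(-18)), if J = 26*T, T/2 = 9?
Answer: 459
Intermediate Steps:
T = 18 (T = 2*9 = 18)
J = 468 (J = 26*18 = 468)
V(R) = 1/(2*R)
J + V(1/(-18)) = 468 + 1/(2*(1/(-18))) = 468 + 1/(2*(-1/18)) = 468 + (½)*(-18) = 468 - 9 = 459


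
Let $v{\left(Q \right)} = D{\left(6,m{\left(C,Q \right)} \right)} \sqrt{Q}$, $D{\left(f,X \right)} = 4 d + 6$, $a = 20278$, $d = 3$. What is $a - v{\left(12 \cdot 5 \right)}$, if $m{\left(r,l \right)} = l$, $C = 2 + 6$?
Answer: $20278 - 36 \sqrt{15} \approx 20139.0$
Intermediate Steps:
$C = 8$
$D{\left(f,X \right)} = 18$ ($D{\left(f,X \right)} = 4 \cdot 3 + 6 = 12 + 6 = 18$)
$v{\left(Q \right)} = 18 \sqrt{Q}$
$a - v{\left(12 \cdot 5 \right)} = 20278 - 18 \sqrt{12 \cdot 5} = 20278 - 18 \sqrt{60} = 20278 - 18 \cdot 2 \sqrt{15} = 20278 - 36 \sqrt{15}$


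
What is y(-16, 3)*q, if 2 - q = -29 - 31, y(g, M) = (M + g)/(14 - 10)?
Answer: -403/2 ≈ -201.50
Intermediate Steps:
y(g, M) = M/4 + g/4 (y(g, M) = (M + g)/4 = (M + g)*(1/4) = M/4 + g/4)
q = 62 (q = 2 - (-29 - 31) = 2 - 1*(-60) = 2 + 60 = 62)
y(-16, 3)*q = ((1/4)*3 + (1/4)*(-16))*62 = (3/4 - 4)*62 = -13/4*62 = -403/2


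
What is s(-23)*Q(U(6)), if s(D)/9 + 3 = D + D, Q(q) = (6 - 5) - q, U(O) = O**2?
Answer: 15435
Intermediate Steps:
Q(q) = 1 - q
s(D) = -27 + 18*D (s(D) = -27 + 9*(D + D) = -27 + 9*(2*D) = -27 + 18*D)
s(-23)*Q(U(6)) = (-27 + 18*(-23))*(1 - 1*6**2) = (-27 - 414)*(1 - 1*36) = -441*(1 - 36) = -441*(-35) = 15435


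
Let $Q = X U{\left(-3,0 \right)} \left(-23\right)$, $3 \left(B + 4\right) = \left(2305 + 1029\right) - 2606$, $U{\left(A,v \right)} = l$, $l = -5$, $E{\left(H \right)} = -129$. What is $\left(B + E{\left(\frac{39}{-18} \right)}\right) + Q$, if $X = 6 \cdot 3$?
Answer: $\frac{6539}{3} \approx 2179.7$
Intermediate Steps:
$U{\left(A,v \right)} = -5$
$X = 18$
$B = \frac{716}{3}$ ($B = -4 + \frac{\left(2305 + 1029\right) - 2606}{3} = -4 + \frac{3334 - 2606}{3} = -4 + \frac{1}{3} \cdot 728 = -4 + \frac{728}{3} = \frac{716}{3} \approx 238.67$)
$Q = 2070$ ($Q = 18 \left(-5\right) \left(-23\right) = \left(-90\right) \left(-23\right) = 2070$)
$\left(B + E{\left(\frac{39}{-18} \right)}\right) + Q = \left(\frac{716}{3} - 129\right) + 2070 = \frac{329}{3} + 2070 = \frac{6539}{3}$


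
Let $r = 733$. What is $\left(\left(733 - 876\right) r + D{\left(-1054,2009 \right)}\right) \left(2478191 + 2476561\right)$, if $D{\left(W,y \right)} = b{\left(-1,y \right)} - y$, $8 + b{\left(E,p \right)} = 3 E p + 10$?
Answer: $-559158627456$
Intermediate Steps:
$b{\left(E,p \right)} = 2 + 3 E p$ ($b{\left(E,p \right)} = -8 + \left(3 E p + 10\right) = -8 + \left(10 + 3 E p\right) = 2 + 3 E p$)
$D{\left(W,y \right)} = 2 - 4 y$ ($D{\left(W,y \right)} = \left(2 + 3 \left(-1\right) y\right) - y = \left(2 - 3 y\right) - y = 2 - 4 y$)
$\left(\left(733 - 876\right) r + D{\left(-1054,2009 \right)}\right) \left(2478191 + 2476561\right) = \left(\left(733 - 876\right) 733 + \left(2 - 8036\right)\right) \left(2478191 + 2476561\right) = \left(\left(-143\right) 733 + \left(2 - 8036\right)\right) 4954752 = \left(-104819 - 8034\right) 4954752 = \left(-112853\right) 4954752 = -559158627456$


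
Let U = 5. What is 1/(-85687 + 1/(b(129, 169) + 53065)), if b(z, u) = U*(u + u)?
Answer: -54755/4691791684 ≈ -1.1670e-5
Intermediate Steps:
b(z, u) = 10*u (b(z, u) = 5*(u + u) = 5*(2*u) = 10*u)
1/(-85687 + 1/(b(129, 169) + 53065)) = 1/(-85687 + 1/(10*169 + 53065)) = 1/(-85687 + 1/(1690 + 53065)) = 1/(-85687 + 1/54755) = 1/(-4691791684/54755) = -54755/4691791684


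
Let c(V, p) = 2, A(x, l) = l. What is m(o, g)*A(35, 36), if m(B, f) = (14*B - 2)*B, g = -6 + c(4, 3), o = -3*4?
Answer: 73440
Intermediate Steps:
o = -12
g = -4 (g = -6 + 2 = -4)
m(B, f) = B*(-2 + 14*B) (m(B, f) = (-2 + 14*B)*B = B*(-2 + 14*B))
m(o, g)*A(35, 36) = (2*(-12)*(-1 + 7*(-12)))*36 = (2*(-12)*(-1 - 84))*36 = (2*(-12)*(-85))*36 = 2040*36 = 73440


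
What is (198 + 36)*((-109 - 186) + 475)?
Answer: 42120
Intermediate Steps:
(198 + 36)*((-109 - 186) + 475) = 234*(-295 + 475) = 234*180 = 42120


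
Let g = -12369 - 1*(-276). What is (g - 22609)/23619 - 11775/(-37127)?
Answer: -1010267429/876902613 ≈ -1.1521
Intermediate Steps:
g = -12093 (g = -12369 + 276 = -12093)
(g - 22609)/23619 - 11775/(-37127) = (-12093 - 22609)/23619 - 11775/(-37127) = -34702*1/23619 - 11775*(-1/37127) = -34702/23619 + 11775/37127 = -1010267429/876902613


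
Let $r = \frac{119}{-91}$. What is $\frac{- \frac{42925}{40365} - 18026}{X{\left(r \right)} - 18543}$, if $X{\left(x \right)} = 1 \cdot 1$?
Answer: $\frac{145532483}{149689566} \approx 0.97223$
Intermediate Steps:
$r = - \frac{17}{13}$ ($r = 119 \left(- \frac{1}{91}\right) = - \frac{17}{13} \approx -1.3077$)
$X{\left(x \right)} = 1$
$\frac{- \frac{42925}{40365} - 18026}{X{\left(r \right)} - 18543} = \frac{- \frac{42925}{40365} - 18026}{1 - 18543} = \frac{\left(-42925\right) \frac{1}{40365} - 18026}{-18542} = \left(- \frac{8585}{8073} - 18026\right) \left(- \frac{1}{18542}\right) = \left(- \frac{145532483}{8073}\right) \left(- \frac{1}{18542}\right) = \frac{145532483}{149689566}$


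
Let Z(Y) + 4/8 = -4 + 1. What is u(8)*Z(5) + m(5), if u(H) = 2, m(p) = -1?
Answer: -8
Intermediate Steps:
Z(Y) = -7/2 (Z(Y) = -1/2 + (-4 + 1) = -1/2 - 3 = -7/2)
u(8)*Z(5) + m(5) = 2*(-7/2) - 1 = -7 - 1 = -8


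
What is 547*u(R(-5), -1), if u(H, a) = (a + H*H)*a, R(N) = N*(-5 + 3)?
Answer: -54153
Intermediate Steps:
R(N) = -2*N (R(N) = N*(-2) = -2*N)
u(H, a) = a*(a + H²) (u(H, a) = (a + H²)*a = a*(a + H²))
547*u(R(-5), -1) = 547*(-(-1 + (-2*(-5))²)) = 547*(-(-1 + 10²)) = 547*(-(-1 + 100)) = 547*(-1*99) = 547*(-99) = -54153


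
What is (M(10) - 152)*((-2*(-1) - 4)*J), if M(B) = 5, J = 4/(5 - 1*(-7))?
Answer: 98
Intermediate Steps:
J = 1/3 (J = 4/(5 + 7) = 4/12 = 4*(1/12) = 1/3 ≈ 0.33333)
(M(10) - 152)*((-2*(-1) - 4)*J) = (5 - 152)*((-2*(-1) - 4)*(1/3)) = -147*(2 - 4)/3 = -(-294)/3 = -147*(-2/3) = 98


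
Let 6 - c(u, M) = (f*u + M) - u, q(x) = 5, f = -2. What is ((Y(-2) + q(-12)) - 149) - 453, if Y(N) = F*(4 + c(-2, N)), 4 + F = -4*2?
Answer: -669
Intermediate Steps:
c(u, M) = 6 - M + 3*u (c(u, M) = 6 - ((-2*u + M) - u) = 6 - ((M - 2*u) - u) = 6 - (M - 3*u) = 6 + (-M + 3*u) = 6 - M + 3*u)
F = -12 (F = -4 - 4*2 = -4 - 8 = -12)
Y(N) = -48 + 12*N (Y(N) = -12*(4 + (6 - N + 3*(-2))) = -12*(4 + (6 - N - 6)) = -12*(4 - N) = -48 + 12*N)
((Y(-2) + q(-12)) - 149) - 453 = (((-48 + 12*(-2)) + 5) - 149) - 453 = (((-48 - 24) + 5) - 149) - 453 = ((-72 + 5) - 149) - 453 = (-67 - 149) - 453 = -216 - 453 = -669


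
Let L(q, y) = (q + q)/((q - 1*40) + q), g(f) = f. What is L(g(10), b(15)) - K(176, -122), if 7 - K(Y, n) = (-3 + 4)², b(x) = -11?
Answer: -7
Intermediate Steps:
K(Y, n) = 6 (K(Y, n) = 7 - (-3 + 4)² = 7 - 1*1² = 7 - 1*1 = 7 - 1 = 6)
L(q, y) = 2*q/(-40 + 2*q) (L(q, y) = (2*q)/((q - 40) + q) = (2*q)/((-40 + q) + q) = (2*q)/(-40 + 2*q) = 2*q/(-40 + 2*q))
L(g(10), b(15)) - K(176, -122) = 10/(-20 + 10) - 1*6 = 10/(-10) - 6 = 10*(-⅒) - 6 = -1 - 6 = -7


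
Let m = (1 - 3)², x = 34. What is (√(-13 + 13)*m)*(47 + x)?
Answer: 0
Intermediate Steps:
m = 4 (m = (-2)² = 4)
(√(-13 + 13)*m)*(47 + x) = (√(-13 + 13)*4)*(47 + 34) = (√0*4)*81 = (0*4)*81 = 0*81 = 0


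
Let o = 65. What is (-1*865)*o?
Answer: -56225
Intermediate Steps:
(-1*865)*o = -1*865*65 = -865*65 = -56225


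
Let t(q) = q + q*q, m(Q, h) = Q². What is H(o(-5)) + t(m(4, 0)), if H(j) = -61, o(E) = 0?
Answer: 211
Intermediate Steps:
t(q) = q + q²
H(o(-5)) + t(m(4, 0)) = -61 + 4²*(1 + 4²) = -61 + 16*(1 + 16) = -61 + 16*17 = -61 + 272 = 211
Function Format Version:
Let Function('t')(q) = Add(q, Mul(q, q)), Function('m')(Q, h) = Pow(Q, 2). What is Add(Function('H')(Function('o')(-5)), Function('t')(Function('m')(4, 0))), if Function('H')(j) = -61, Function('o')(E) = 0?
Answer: 211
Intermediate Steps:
Function('t')(q) = Add(q, Pow(q, 2))
Add(Function('H')(Function('o')(-5)), Function('t')(Function('m')(4, 0))) = Add(-61, Mul(Pow(4, 2), Add(1, Pow(4, 2)))) = Add(-61, Mul(16, Add(1, 16))) = Add(-61, Mul(16, 17)) = Add(-61, 272) = 211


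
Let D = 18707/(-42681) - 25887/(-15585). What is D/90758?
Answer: 135555742/10061785609305 ≈ 1.3472e-5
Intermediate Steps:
D = 271111484/221727795 (D = 18707*(-1/42681) - 25887*(-1/15585) = -18707/42681 + 8629/5195 = 271111484/221727795 ≈ 1.2227)
D/90758 = (271111484/221727795)/90758 = (271111484/221727795)*(1/90758) = 135555742/10061785609305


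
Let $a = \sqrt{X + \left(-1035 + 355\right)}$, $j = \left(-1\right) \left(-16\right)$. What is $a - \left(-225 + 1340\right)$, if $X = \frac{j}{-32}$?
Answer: $-1115 + \frac{i \sqrt{2722}}{2} \approx -1115.0 + 26.086 i$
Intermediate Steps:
$j = 16$
$X = - \frac{1}{2}$ ($X = \frac{16}{-32} = 16 \left(- \frac{1}{32}\right) = - \frac{1}{2} \approx -0.5$)
$a = \frac{i \sqrt{2722}}{2}$ ($a = \sqrt{- \frac{1}{2} + \left(-1035 + 355\right)} = \sqrt{- \frac{1}{2} - 680} = \sqrt{- \frac{1361}{2}} = \frac{i \sqrt{2722}}{2} \approx 26.086 i$)
$a - \left(-225 + 1340\right) = \frac{i \sqrt{2722}}{2} - \left(-225 + 1340\right) = \frac{i \sqrt{2722}}{2} - 1115 = -1115 + \frac{i \sqrt{2722}}{2}$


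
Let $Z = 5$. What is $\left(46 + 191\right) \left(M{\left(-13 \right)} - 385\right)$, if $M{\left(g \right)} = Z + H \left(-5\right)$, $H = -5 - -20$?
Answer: $-107835$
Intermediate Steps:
$H = 15$ ($H = -5 + 20 = 15$)
$M{\left(g \right)} = -70$ ($M{\left(g \right)} = 5 + 15 \left(-5\right) = 5 - 75 = -70$)
$\left(46 + 191\right) \left(M{\left(-13 \right)} - 385\right) = \left(46 + 191\right) \left(-70 - 385\right) = 237 \left(-455\right) = -107835$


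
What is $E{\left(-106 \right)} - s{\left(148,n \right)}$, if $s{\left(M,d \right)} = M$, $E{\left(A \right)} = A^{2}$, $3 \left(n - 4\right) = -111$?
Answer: $11088$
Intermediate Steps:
$n = -33$ ($n = 4 + \frac{1}{3} \left(-111\right) = 4 - 37 = -33$)
$E{\left(-106 \right)} - s{\left(148,n \right)} = \left(-106\right)^{2} - 148 = 11236 - 148 = 11088$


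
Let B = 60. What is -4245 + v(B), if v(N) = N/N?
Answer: -4244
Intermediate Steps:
v(N) = 1
-4245 + v(B) = -4245 + 1 = -4244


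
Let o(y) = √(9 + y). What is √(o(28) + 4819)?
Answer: √(4819 + √37) ≈ 69.463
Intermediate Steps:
√(o(28) + 4819) = √(√(9 + 28) + 4819) = √(√37 + 4819) = √(4819 + √37)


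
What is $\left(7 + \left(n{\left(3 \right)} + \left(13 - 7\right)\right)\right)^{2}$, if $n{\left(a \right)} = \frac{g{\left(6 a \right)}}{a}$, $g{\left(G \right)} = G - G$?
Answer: $169$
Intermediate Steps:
$g{\left(G \right)} = 0$
$n{\left(a \right)} = 0$ ($n{\left(a \right)} = \frac{0}{a} = 0$)
$\left(7 + \left(n{\left(3 \right)} + \left(13 - 7\right)\right)\right)^{2} = \left(7 + \left(0 + \left(13 - 7\right)\right)\right)^{2} = \left(7 + \left(0 + 6\right)\right)^{2} = \left(7 + 6\right)^{2} = 13^{2} = 169$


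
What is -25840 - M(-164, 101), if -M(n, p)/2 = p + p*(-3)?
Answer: -26244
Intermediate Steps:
M(n, p) = 4*p (M(n, p) = -2*(p + p*(-3)) = -2*(p - 3*p) = -(-4)*p = 4*p)
-25840 - M(-164, 101) = -25840 - 4*101 = -25840 - 1*404 = -25840 - 404 = -26244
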